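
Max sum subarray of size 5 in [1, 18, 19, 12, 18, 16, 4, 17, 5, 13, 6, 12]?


[0:5]: 68
[1:6]: 83
[2:7]: 69
[3:8]: 67
[4:9]: 60
[5:10]: 55
[6:11]: 45
[7:12]: 53

Max: 83 at [1:6]


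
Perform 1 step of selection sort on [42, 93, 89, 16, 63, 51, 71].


Initial: [42, 93, 89, 16, 63, 51, 71]
Step 1: min=16 at 3
  Swap: [16, 93, 89, 42, 63, 51, 71]

After 1 step: [16, 93, 89, 42, 63, 51, 71]


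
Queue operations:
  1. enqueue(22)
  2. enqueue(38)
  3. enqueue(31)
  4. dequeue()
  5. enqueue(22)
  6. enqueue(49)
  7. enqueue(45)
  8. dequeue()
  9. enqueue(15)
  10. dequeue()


enqueue(22) -> [22]
enqueue(38) -> [22, 38]
enqueue(31) -> [22, 38, 31]
dequeue()->22, [38, 31]
enqueue(22) -> [38, 31, 22]
enqueue(49) -> [38, 31, 22, 49]
enqueue(45) -> [38, 31, 22, 49, 45]
dequeue()->38, [31, 22, 49, 45]
enqueue(15) -> [31, 22, 49, 45, 15]
dequeue()->31, [22, 49, 45, 15]

Final queue: [22, 49, 45, 15]


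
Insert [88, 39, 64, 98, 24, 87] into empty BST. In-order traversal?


Insert 88: root
Insert 39: L from 88
Insert 64: L from 88 -> R from 39
Insert 98: R from 88
Insert 24: L from 88 -> L from 39
Insert 87: L from 88 -> R from 39 -> R from 64

In-order: [24, 39, 64, 87, 88, 98]


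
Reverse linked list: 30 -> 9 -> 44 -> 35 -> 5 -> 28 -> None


Step 1: curr=30, set curr.next=prev(None) | reversed so far: 30
Step 2: curr=9, set curr.next=prev(30) | reversed so far: 9 -> 30
Step 3: curr=44, set curr.next=prev(9) | reversed so far: 44 -> 9 -> 30
Step 4: curr=35, set curr.next=prev(44) | reversed so far: 35 -> 44 -> 9 -> 30
Step 5: curr=5, set curr.next=prev(35) | reversed so far: 5 -> 35 -> 44 -> 9 -> 30
Step 6: curr=28, set curr.next=prev(5) | reversed so far: 28 -> 5 -> 35 -> 44 -> 9 -> 30

28 -> 5 -> 35 -> 44 -> 9 -> 30 -> None


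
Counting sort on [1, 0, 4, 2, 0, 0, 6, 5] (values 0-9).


Input: [1, 0, 4, 2, 0, 0, 6, 5]
Counts: [3, 1, 1, 0, 1, 1, 1, 0, 0, 0]

Sorted: [0, 0, 0, 1, 2, 4, 5, 6]


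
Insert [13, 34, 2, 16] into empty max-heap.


Insert 13: [13]
Insert 34: [34, 13]
Insert 2: [34, 13, 2]
Insert 16: [34, 16, 2, 13]

Final heap: [34, 16, 2, 13]


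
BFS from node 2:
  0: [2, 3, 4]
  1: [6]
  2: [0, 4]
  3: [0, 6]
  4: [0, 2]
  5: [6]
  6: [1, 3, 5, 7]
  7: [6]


Visit 2, enqueue [0, 4]
Visit 0, enqueue [3]
Visit 4, enqueue []
Visit 3, enqueue [6]
Visit 6, enqueue [1, 5, 7]
Visit 1, enqueue []
Visit 5, enqueue []
Visit 7, enqueue []

BFS order: [2, 0, 4, 3, 6, 1, 5, 7]


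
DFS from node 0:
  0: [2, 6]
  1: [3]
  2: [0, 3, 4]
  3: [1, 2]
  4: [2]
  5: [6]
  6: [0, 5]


Visit 0, push [6, 2]
Visit 2, push [4, 3]
Visit 3, push [1]
Visit 1, push []
Visit 4, push []
Visit 6, push [5]
Visit 5, push []

DFS order: [0, 2, 3, 1, 4, 6, 5]


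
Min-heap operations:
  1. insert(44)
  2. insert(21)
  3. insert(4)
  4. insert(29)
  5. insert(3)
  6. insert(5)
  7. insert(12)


insert(44) -> [44]
insert(21) -> [21, 44]
insert(4) -> [4, 44, 21]
insert(29) -> [4, 29, 21, 44]
insert(3) -> [3, 4, 21, 44, 29]
insert(5) -> [3, 4, 5, 44, 29, 21]
insert(12) -> [3, 4, 5, 44, 29, 21, 12]

Final heap: [3, 4, 5, 44, 29, 21, 12]


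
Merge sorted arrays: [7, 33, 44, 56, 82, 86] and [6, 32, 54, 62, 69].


Take 6 from B
Take 7 from A
Take 32 from B
Take 33 from A
Take 44 from A
Take 54 from B
Take 56 from A
Take 62 from B
Take 69 from B

Merged: [6, 7, 32, 33, 44, 54, 56, 62, 69, 82, 86]


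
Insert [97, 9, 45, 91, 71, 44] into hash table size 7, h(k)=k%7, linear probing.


Insert 97: h=6 -> slot 6
Insert 9: h=2 -> slot 2
Insert 45: h=3 -> slot 3
Insert 91: h=0 -> slot 0
Insert 71: h=1 -> slot 1
Insert 44: h=2, 2 probes -> slot 4

Table: [91, 71, 9, 45, 44, None, 97]


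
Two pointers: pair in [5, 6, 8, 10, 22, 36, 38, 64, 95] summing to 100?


lo=0(5)+hi=8(95)=100

Yes: 5+95=100


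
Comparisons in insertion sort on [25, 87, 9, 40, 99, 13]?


Algorithm: insertion sort
Input: [25, 87, 9, 40, 99, 13]
Sorted: [9, 13, 25, 40, 87, 99]

11


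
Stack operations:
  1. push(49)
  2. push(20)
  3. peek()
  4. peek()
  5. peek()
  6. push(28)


push(49) -> [49]
push(20) -> [49, 20]
peek()->20
peek()->20
peek()->20
push(28) -> [49, 20, 28]

Final stack: [49, 20, 28]


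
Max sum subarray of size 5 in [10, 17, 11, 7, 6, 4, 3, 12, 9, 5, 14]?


[0:5]: 51
[1:6]: 45
[2:7]: 31
[3:8]: 32
[4:9]: 34
[5:10]: 33
[6:11]: 43

Max: 51 at [0:5]


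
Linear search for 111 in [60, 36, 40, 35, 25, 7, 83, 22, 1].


i=0: 60!=111
i=1: 36!=111
i=2: 40!=111
i=3: 35!=111
i=4: 25!=111
i=5: 7!=111
i=6: 83!=111
i=7: 22!=111
i=8: 1!=111

Not found, 9 comps


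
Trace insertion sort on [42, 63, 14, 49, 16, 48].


Initial: [42, 63, 14, 49, 16, 48]
Insert 63: [42, 63, 14, 49, 16, 48]
Insert 14: [14, 42, 63, 49, 16, 48]
Insert 49: [14, 42, 49, 63, 16, 48]
Insert 16: [14, 16, 42, 49, 63, 48]
Insert 48: [14, 16, 42, 48, 49, 63]

Sorted: [14, 16, 42, 48, 49, 63]


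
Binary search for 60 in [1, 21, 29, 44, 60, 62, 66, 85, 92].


Step 1: lo=0, hi=8, mid=4, val=60

Found at index 4


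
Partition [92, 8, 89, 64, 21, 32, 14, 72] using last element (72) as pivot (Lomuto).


Pivot: 72
  8 <= 72: swap -> [8, 92, 89, 64, 21, 32, 14, 72]
  64 <= 72: swap -> [8, 64, 89, 92, 21, 32, 14, 72]
  21 <= 72: swap -> [8, 64, 21, 92, 89, 32, 14, 72]
  32 <= 72: swap -> [8, 64, 21, 32, 89, 92, 14, 72]
  14 <= 72: swap -> [8, 64, 21, 32, 14, 92, 89, 72]
Place pivot at 5: [8, 64, 21, 32, 14, 72, 89, 92]

Partitioned: [8, 64, 21, 32, 14, 72, 89, 92]


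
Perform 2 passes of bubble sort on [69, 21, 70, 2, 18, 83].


Initial: [69, 21, 70, 2, 18, 83]
Pass 1: [21, 69, 2, 18, 70, 83] (3 swaps)
Pass 2: [21, 2, 18, 69, 70, 83] (2 swaps)

After 2 passes: [21, 2, 18, 69, 70, 83]


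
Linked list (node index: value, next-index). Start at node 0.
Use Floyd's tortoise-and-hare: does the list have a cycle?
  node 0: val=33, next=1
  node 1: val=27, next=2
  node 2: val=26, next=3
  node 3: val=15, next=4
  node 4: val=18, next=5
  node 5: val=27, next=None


Floyd's tortoise (slow, +1) and hare (fast, +2):
  init: slow=0, fast=0
  step 1: slow=1, fast=2
  step 2: slow=2, fast=4
  step 3: fast 4->5->None, no cycle

Cycle: no


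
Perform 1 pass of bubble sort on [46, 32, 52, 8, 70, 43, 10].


Initial: [46, 32, 52, 8, 70, 43, 10]
Pass 1: [32, 46, 8, 52, 43, 10, 70] (4 swaps)

After 1 pass: [32, 46, 8, 52, 43, 10, 70]


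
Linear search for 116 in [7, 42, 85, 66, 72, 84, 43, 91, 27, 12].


i=0: 7!=116
i=1: 42!=116
i=2: 85!=116
i=3: 66!=116
i=4: 72!=116
i=5: 84!=116
i=6: 43!=116
i=7: 91!=116
i=8: 27!=116
i=9: 12!=116

Not found, 10 comps


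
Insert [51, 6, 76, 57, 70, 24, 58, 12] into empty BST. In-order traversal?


Insert 51: root
Insert 6: L from 51
Insert 76: R from 51
Insert 57: R from 51 -> L from 76
Insert 70: R from 51 -> L from 76 -> R from 57
Insert 24: L from 51 -> R from 6
Insert 58: R from 51 -> L from 76 -> R from 57 -> L from 70
Insert 12: L from 51 -> R from 6 -> L from 24

In-order: [6, 12, 24, 51, 57, 58, 70, 76]


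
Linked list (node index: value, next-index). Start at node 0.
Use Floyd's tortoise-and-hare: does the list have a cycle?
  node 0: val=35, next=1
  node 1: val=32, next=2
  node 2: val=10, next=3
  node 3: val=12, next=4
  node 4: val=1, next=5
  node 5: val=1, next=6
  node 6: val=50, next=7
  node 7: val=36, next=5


Floyd's tortoise (slow, +1) and hare (fast, +2):
  init: slow=0, fast=0
  step 1: slow=1, fast=2
  step 2: slow=2, fast=4
  step 3: slow=3, fast=6
  step 4: slow=4, fast=5
  step 5: slow=5, fast=7
  step 6: slow=6, fast=6
  slow == fast at node 6: cycle detected

Cycle: yes


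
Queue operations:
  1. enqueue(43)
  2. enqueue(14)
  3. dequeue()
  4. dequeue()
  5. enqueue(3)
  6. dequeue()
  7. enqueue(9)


enqueue(43) -> [43]
enqueue(14) -> [43, 14]
dequeue()->43, [14]
dequeue()->14, []
enqueue(3) -> [3]
dequeue()->3, []
enqueue(9) -> [9]

Final queue: [9]


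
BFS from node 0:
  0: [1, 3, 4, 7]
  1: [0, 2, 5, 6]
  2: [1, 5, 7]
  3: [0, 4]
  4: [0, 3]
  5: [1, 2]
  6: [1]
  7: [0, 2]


Visit 0, enqueue [1, 3, 4, 7]
Visit 1, enqueue [2, 5, 6]
Visit 3, enqueue []
Visit 4, enqueue []
Visit 7, enqueue []
Visit 2, enqueue []
Visit 5, enqueue []
Visit 6, enqueue []

BFS order: [0, 1, 3, 4, 7, 2, 5, 6]


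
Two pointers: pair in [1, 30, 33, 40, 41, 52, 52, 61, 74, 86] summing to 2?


lo=0(1)+hi=9(86)=87
lo=0(1)+hi=8(74)=75
lo=0(1)+hi=7(61)=62
lo=0(1)+hi=6(52)=53
lo=0(1)+hi=5(52)=53
lo=0(1)+hi=4(41)=42
lo=0(1)+hi=3(40)=41
lo=0(1)+hi=2(33)=34
lo=0(1)+hi=1(30)=31

No pair found


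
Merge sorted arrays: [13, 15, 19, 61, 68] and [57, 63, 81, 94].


Take 13 from A
Take 15 from A
Take 19 from A
Take 57 from B
Take 61 from A
Take 63 from B
Take 68 from A

Merged: [13, 15, 19, 57, 61, 63, 68, 81, 94]


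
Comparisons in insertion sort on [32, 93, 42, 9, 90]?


Algorithm: insertion sort
Input: [32, 93, 42, 9, 90]
Sorted: [9, 32, 42, 90, 93]

8


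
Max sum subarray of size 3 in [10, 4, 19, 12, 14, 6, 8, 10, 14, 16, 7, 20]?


[0:3]: 33
[1:4]: 35
[2:5]: 45
[3:6]: 32
[4:7]: 28
[5:8]: 24
[6:9]: 32
[7:10]: 40
[8:11]: 37
[9:12]: 43

Max: 45 at [2:5]


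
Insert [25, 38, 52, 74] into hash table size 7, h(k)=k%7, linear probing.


Insert 25: h=4 -> slot 4
Insert 38: h=3 -> slot 3
Insert 52: h=3, 2 probes -> slot 5
Insert 74: h=4, 2 probes -> slot 6

Table: [None, None, None, 38, 25, 52, 74]


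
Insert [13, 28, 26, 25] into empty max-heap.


Insert 13: [13]
Insert 28: [28, 13]
Insert 26: [28, 13, 26]
Insert 25: [28, 25, 26, 13]

Final heap: [28, 25, 26, 13]


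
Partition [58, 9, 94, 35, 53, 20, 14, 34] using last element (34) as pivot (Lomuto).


Pivot: 34
  9 <= 34: swap -> [9, 58, 94, 35, 53, 20, 14, 34]
  20 <= 34: swap -> [9, 20, 94, 35, 53, 58, 14, 34]
  14 <= 34: swap -> [9, 20, 14, 35, 53, 58, 94, 34]
Place pivot at 3: [9, 20, 14, 34, 53, 58, 94, 35]

Partitioned: [9, 20, 14, 34, 53, 58, 94, 35]


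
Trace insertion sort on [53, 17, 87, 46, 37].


Initial: [53, 17, 87, 46, 37]
Insert 17: [17, 53, 87, 46, 37]
Insert 87: [17, 53, 87, 46, 37]
Insert 46: [17, 46, 53, 87, 37]
Insert 37: [17, 37, 46, 53, 87]

Sorted: [17, 37, 46, 53, 87]


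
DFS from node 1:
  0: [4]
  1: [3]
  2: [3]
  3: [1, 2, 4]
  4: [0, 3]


Visit 1, push [3]
Visit 3, push [4, 2]
Visit 2, push []
Visit 4, push [0]
Visit 0, push []

DFS order: [1, 3, 2, 4, 0]


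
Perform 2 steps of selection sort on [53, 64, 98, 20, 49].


Initial: [53, 64, 98, 20, 49]
Step 1: min=20 at 3
  Swap: [20, 64, 98, 53, 49]
Step 2: min=49 at 4
  Swap: [20, 49, 98, 53, 64]

After 2 steps: [20, 49, 98, 53, 64]


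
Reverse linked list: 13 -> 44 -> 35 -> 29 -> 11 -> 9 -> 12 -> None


Step 1: curr=13, set curr.next=prev(None) | reversed so far: 13
Step 2: curr=44, set curr.next=prev(13) | reversed so far: 44 -> 13
Step 3: curr=35, set curr.next=prev(44) | reversed so far: 35 -> 44 -> 13
Step 4: curr=29, set curr.next=prev(35) | reversed so far: 29 -> 35 -> 44 -> 13
Step 5: curr=11, set curr.next=prev(29) | reversed so far: 11 -> 29 -> 35 -> 44 -> 13
Step 6: curr=9, set curr.next=prev(11) | reversed so far: 9 -> 11 -> 29 -> 35 -> 44 -> 13
Step 7: curr=12, set curr.next=prev(9) | reversed so far: 12 -> 9 -> 11 -> 29 -> 35 -> 44 -> 13

12 -> 9 -> 11 -> 29 -> 35 -> 44 -> 13 -> None


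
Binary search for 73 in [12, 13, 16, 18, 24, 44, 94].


Step 1: lo=0, hi=6, mid=3, val=18
Step 2: lo=4, hi=6, mid=5, val=44
Step 3: lo=6, hi=6, mid=6, val=94

Not found


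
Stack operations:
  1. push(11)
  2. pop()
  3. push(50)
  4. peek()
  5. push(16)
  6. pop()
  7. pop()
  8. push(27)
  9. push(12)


push(11) -> [11]
pop()->11, []
push(50) -> [50]
peek()->50
push(16) -> [50, 16]
pop()->16, [50]
pop()->50, []
push(27) -> [27]
push(12) -> [27, 12]

Final stack: [27, 12]


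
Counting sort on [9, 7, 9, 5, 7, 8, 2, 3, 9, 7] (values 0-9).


Input: [9, 7, 9, 5, 7, 8, 2, 3, 9, 7]
Counts: [0, 0, 1, 1, 0, 1, 0, 3, 1, 3]

Sorted: [2, 3, 5, 7, 7, 7, 8, 9, 9, 9]


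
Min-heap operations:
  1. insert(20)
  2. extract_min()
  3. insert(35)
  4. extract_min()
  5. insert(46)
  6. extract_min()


insert(20) -> [20]
extract_min()->20, []
insert(35) -> [35]
extract_min()->35, []
insert(46) -> [46]
extract_min()->46, []

Final heap: []


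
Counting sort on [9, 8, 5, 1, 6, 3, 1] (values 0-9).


Input: [9, 8, 5, 1, 6, 3, 1]
Counts: [0, 2, 0, 1, 0, 1, 1, 0, 1, 1]

Sorted: [1, 1, 3, 5, 6, 8, 9]


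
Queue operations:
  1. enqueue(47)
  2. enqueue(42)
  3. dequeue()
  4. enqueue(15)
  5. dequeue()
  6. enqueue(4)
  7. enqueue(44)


enqueue(47) -> [47]
enqueue(42) -> [47, 42]
dequeue()->47, [42]
enqueue(15) -> [42, 15]
dequeue()->42, [15]
enqueue(4) -> [15, 4]
enqueue(44) -> [15, 4, 44]

Final queue: [15, 4, 44]


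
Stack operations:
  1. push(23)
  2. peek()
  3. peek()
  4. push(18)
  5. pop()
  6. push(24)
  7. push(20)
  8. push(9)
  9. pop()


push(23) -> [23]
peek()->23
peek()->23
push(18) -> [23, 18]
pop()->18, [23]
push(24) -> [23, 24]
push(20) -> [23, 24, 20]
push(9) -> [23, 24, 20, 9]
pop()->9, [23, 24, 20]

Final stack: [23, 24, 20]


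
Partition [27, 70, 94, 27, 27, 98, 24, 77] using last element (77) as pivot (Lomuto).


Pivot: 77
  27 <= 77: advance i (no swap)
  70 <= 77: advance i (no swap)
  27 <= 77: swap -> [27, 70, 27, 94, 27, 98, 24, 77]
  27 <= 77: swap -> [27, 70, 27, 27, 94, 98, 24, 77]
  24 <= 77: swap -> [27, 70, 27, 27, 24, 98, 94, 77]
Place pivot at 5: [27, 70, 27, 27, 24, 77, 94, 98]

Partitioned: [27, 70, 27, 27, 24, 77, 94, 98]


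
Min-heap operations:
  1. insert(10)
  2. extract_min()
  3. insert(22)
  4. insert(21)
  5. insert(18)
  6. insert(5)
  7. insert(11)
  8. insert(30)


insert(10) -> [10]
extract_min()->10, []
insert(22) -> [22]
insert(21) -> [21, 22]
insert(18) -> [18, 22, 21]
insert(5) -> [5, 18, 21, 22]
insert(11) -> [5, 11, 21, 22, 18]
insert(30) -> [5, 11, 21, 22, 18, 30]

Final heap: [5, 11, 21, 22, 18, 30]


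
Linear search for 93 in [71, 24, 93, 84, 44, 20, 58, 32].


i=0: 71!=93
i=1: 24!=93
i=2: 93==93 found!

Found at 2, 3 comps


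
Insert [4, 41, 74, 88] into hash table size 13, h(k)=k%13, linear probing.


Insert 4: h=4 -> slot 4
Insert 41: h=2 -> slot 2
Insert 74: h=9 -> slot 9
Insert 88: h=10 -> slot 10

Table: [None, None, 41, None, 4, None, None, None, None, 74, 88, None, None]


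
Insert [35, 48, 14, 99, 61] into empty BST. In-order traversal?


Insert 35: root
Insert 48: R from 35
Insert 14: L from 35
Insert 99: R from 35 -> R from 48
Insert 61: R from 35 -> R from 48 -> L from 99

In-order: [14, 35, 48, 61, 99]


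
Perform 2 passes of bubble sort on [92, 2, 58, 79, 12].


Initial: [92, 2, 58, 79, 12]
Pass 1: [2, 58, 79, 12, 92] (4 swaps)
Pass 2: [2, 58, 12, 79, 92] (1 swaps)

After 2 passes: [2, 58, 12, 79, 92]


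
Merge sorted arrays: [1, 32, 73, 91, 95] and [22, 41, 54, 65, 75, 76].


Take 1 from A
Take 22 from B
Take 32 from A
Take 41 from B
Take 54 from B
Take 65 from B
Take 73 from A
Take 75 from B
Take 76 from B

Merged: [1, 22, 32, 41, 54, 65, 73, 75, 76, 91, 95]


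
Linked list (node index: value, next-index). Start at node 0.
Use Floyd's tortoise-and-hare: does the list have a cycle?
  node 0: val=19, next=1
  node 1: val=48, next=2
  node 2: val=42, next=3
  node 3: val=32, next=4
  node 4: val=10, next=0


Floyd's tortoise (slow, +1) and hare (fast, +2):
  init: slow=0, fast=0
  step 1: slow=1, fast=2
  step 2: slow=2, fast=4
  step 3: slow=3, fast=1
  step 4: slow=4, fast=3
  step 5: slow=0, fast=0
  slow == fast at node 0: cycle detected

Cycle: yes


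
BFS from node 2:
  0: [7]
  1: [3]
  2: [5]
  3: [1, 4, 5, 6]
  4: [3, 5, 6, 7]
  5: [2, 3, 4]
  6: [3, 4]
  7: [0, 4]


Visit 2, enqueue [5]
Visit 5, enqueue [3, 4]
Visit 3, enqueue [1, 6]
Visit 4, enqueue [7]
Visit 1, enqueue []
Visit 6, enqueue []
Visit 7, enqueue [0]
Visit 0, enqueue []

BFS order: [2, 5, 3, 4, 1, 6, 7, 0]


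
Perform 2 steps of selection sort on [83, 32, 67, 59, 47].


Initial: [83, 32, 67, 59, 47]
Step 1: min=32 at 1
  Swap: [32, 83, 67, 59, 47]
Step 2: min=47 at 4
  Swap: [32, 47, 67, 59, 83]

After 2 steps: [32, 47, 67, 59, 83]


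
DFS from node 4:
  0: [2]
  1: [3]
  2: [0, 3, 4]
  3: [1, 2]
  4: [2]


Visit 4, push [2]
Visit 2, push [3, 0]
Visit 0, push []
Visit 3, push [1]
Visit 1, push []

DFS order: [4, 2, 0, 3, 1]


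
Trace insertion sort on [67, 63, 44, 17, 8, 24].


Initial: [67, 63, 44, 17, 8, 24]
Insert 63: [63, 67, 44, 17, 8, 24]
Insert 44: [44, 63, 67, 17, 8, 24]
Insert 17: [17, 44, 63, 67, 8, 24]
Insert 8: [8, 17, 44, 63, 67, 24]
Insert 24: [8, 17, 24, 44, 63, 67]

Sorted: [8, 17, 24, 44, 63, 67]


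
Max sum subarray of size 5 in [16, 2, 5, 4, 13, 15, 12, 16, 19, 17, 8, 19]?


[0:5]: 40
[1:6]: 39
[2:7]: 49
[3:8]: 60
[4:9]: 75
[5:10]: 79
[6:11]: 72
[7:12]: 79

Max: 79 at [5:10]


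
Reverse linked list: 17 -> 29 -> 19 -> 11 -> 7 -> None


Step 1: curr=17, set curr.next=prev(None) | reversed so far: 17
Step 2: curr=29, set curr.next=prev(17) | reversed so far: 29 -> 17
Step 3: curr=19, set curr.next=prev(29) | reversed so far: 19 -> 29 -> 17
Step 4: curr=11, set curr.next=prev(19) | reversed so far: 11 -> 19 -> 29 -> 17
Step 5: curr=7, set curr.next=prev(11) | reversed so far: 7 -> 11 -> 19 -> 29 -> 17

7 -> 11 -> 19 -> 29 -> 17 -> None


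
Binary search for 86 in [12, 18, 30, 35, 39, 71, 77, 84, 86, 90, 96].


Step 1: lo=0, hi=10, mid=5, val=71
Step 2: lo=6, hi=10, mid=8, val=86

Found at index 8


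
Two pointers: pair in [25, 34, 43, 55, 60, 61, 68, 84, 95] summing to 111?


lo=0(25)+hi=8(95)=120
lo=0(25)+hi=7(84)=109
lo=1(34)+hi=7(84)=118
lo=1(34)+hi=6(68)=102
lo=2(43)+hi=6(68)=111

Yes: 43+68=111


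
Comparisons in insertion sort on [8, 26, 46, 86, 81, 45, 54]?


Algorithm: insertion sort
Input: [8, 26, 46, 86, 81, 45, 54]
Sorted: [8, 26, 45, 46, 54, 81, 86]

12


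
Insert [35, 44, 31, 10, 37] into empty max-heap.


Insert 35: [35]
Insert 44: [44, 35]
Insert 31: [44, 35, 31]
Insert 10: [44, 35, 31, 10]
Insert 37: [44, 37, 31, 10, 35]

Final heap: [44, 37, 31, 10, 35]


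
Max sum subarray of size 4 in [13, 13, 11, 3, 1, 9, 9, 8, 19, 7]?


[0:4]: 40
[1:5]: 28
[2:6]: 24
[3:7]: 22
[4:8]: 27
[5:9]: 45
[6:10]: 43

Max: 45 at [5:9]


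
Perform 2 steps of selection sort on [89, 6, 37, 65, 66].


Initial: [89, 6, 37, 65, 66]
Step 1: min=6 at 1
  Swap: [6, 89, 37, 65, 66]
Step 2: min=37 at 2
  Swap: [6, 37, 89, 65, 66]

After 2 steps: [6, 37, 89, 65, 66]


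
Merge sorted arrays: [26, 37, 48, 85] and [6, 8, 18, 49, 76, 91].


Take 6 from B
Take 8 from B
Take 18 from B
Take 26 from A
Take 37 from A
Take 48 from A
Take 49 from B
Take 76 from B
Take 85 from A

Merged: [6, 8, 18, 26, 37, 48, 49, 76, 85, 91]


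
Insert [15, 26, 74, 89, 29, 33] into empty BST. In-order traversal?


Insert 15: root
Insert 26: R from 15
Insert 74: R from 15 -> R from 26
Insert 89: R from 15 -> R from 26 -> R from 74
Insert 29: R from 15 -> R from 26 -> L from 74
Insert 33: R from 15 -> R from 26 -> L from 74 -> R from 29

In-order: [15, 26, 29, 33, 74, 89]


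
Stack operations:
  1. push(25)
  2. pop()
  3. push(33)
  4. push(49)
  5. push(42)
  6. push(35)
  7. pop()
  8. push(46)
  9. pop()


push(25) -> [25]
pop()->25, []
push(33) -> [33]
push(49) -> [33, 49]
push(42) -> [33, 49, 42]
push(35) -> [33, 49, 42, 35]
pop()->35, [33, 49, 42]
push(46) -> [33, 49, 42, 46]
pop()->46, [33, 49, 42]

Final stack: [33, 49, 42]


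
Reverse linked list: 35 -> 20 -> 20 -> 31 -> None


Step 1: curr=35, set curr.next=prev(None) | reversed so far: 35
Step 2: curr=20, set curr.next=prev(35) | reversed so far: 20 -> 35
Step 3: curr=20, set curr.next=prev(20) | reversed so far: 20 -> 20 -> 35
Step 4: curr=31, set curr.next=prev(20) | reversed so far: 31 -> 20 -> 20 -> 35

31 -> 20 -> 20 -> 35 -> None


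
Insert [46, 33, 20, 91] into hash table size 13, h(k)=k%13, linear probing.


Insert 46: h=7 -> slot 7
Insert 33: h=7, 1 probes -> slot 8
Insert 20: h=7, 2 probes -> slot 9
Insert 91: h=0 -> slot 0

Table: [91, None, None, None, None, None, None, 46, 33, 20, None, None, None]


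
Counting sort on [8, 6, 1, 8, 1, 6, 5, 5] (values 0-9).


Input: [8, 6, 1, 8, 1, 6, 5, 5]
Counts: [0, 2, 0, 0, 0, 2, 2, 0, 2, 0]

Sorted: [1, 1, 5, 5, 6, 6, 8, 8]


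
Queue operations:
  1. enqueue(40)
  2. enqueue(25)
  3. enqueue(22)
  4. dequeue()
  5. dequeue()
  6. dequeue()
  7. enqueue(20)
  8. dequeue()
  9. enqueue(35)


enqueue(40) -> [40]
enqueue(25) -> [40, 25]
enqueue(22) -> [40, 25, 22]
dequeue()->40, [25, 22]
dequeue()->25, [22]
dequeue()->22, []
enqueue(20) -> [20]
dequeue()->20, []
enqueue(35) -> [35]

Final queue: [35]


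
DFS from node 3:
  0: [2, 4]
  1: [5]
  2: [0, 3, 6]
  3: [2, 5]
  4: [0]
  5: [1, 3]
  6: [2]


Visit 3, push [5, 2]
Visit 2, push [6, 0]
Visit 0, push [4]
Visit 4, push []
Visit 6, push []
Visit 5, push [1]
Visit 1, push []

DFS order: [3, 2, 0, 4, 6, 5, 1]


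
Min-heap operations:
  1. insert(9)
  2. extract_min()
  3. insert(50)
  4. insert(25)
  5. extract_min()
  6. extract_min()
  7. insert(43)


insert(9) -> [9]
extract_min()->9, []
insert(50) -> [50]
insert(25) -> [25, 50]
extract_min()->25, [50]
extract_min()->50, []
insert(43) -> [43]

Final heap: [43]


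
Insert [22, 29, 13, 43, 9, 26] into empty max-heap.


Insert 22: [22]
Insert 29: [29, 22]
Insert 13: [29, 22, 13]
Insert 43: [43, 29, 13, 22]
Insert 9: [43, 29, 13, 22, 9]
Insert 26: [43, 29, 26, 22, 9, 13]

Final heap: [43, 29, 26, 22, 9, 13]


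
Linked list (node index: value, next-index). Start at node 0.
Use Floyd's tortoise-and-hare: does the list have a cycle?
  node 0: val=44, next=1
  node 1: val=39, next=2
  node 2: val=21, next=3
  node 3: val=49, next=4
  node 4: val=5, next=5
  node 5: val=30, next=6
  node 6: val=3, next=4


Floyd's tortoise (slow, +1) and hare (fast, +2):
  init: slow=0, fast=0
  step 1: slow=1, fast=2
  step 2: slow=2, fast=4
  step 3: slow=3, fast=6
  step 4: slow=4, fast=5
  step 5: slow=5, fast=4
  step 6: slow=6, fast=6
  slow == fast at node 6: cycle detected

Cycle: yes


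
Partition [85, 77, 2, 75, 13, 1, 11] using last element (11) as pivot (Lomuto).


Pivot: 11
  2 <= 11: swap -> [2, 77, 85, 75, 13, 1, 11]
  1 <= 11: swap -> [2, 1, 85, 75, 13, 77, 11]
Place pivot at 2: [2, 1, 11, 75, 13, 77, 85]

Partitioned: [2, 1, 11, 75, 13, 77, 85]


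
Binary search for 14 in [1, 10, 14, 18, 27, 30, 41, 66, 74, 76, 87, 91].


Step 1: lo=0, hi=11, mid=5, val=30
Step 2: lo=0, hi=4, mid=2, val=14

Found at index 2


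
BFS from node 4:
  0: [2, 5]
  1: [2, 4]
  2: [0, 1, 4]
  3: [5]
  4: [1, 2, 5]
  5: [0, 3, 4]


Visit 4, enqueue [1, 2, 5]
Visit 1, enqueue []
Visit 2, enqueue [0]
Visit 5, enqueue [3]
Visit 0, enqueue []
Visit 3, enqueue []

BFS order: [4, 1, 2, 5, 0, 3]


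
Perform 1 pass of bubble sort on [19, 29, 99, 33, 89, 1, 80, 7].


Initial: [19, 29, 99, 33, 89, 1, 80, 7]
Pass 1: [19, 29, 33, 89, 1, 80, 7, 99] (5 swaps)

After 1 pass: [19, 29, 33, 89, 1, 80, 7, 99]


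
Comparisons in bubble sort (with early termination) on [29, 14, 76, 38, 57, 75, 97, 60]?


Algorithm: bubble sort (with early termination)
Input: [29, 14, 76, 38, 57, 75, 97, 60]
Sorted: [14, 29, 38, 57, 60, 75, 76, 97]

22


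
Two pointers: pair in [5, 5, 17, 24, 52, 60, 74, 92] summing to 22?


lo=0(5)+hi=7(92)=97
lo=0(5)+hi=6(74)=79
lo=0(5)+hi=5(60)=65
lo=0(5)+hi=4(52)=57
lo=0(5)+hi=3(24)=29
lo=0(5)+hi=2(17)=22

Yes: 5+17=22


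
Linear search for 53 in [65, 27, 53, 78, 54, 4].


i=0: 65!=53
i=1: 27!=53
i=2: 53==53 found!

Found at 2, 3 comps


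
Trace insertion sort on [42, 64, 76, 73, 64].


Initial: [42, 64, 76, 73, 64]
Insert 64: [42, 64, 76, 73, 64]
Insert 76: [42, 64, 76, 73, 64]
Insert 73: [42, 64, 73, 76, 64]
Insert 64: [42, 64, 64, 73, 76]

Sorted: [42, 64, 64, 73, 76]


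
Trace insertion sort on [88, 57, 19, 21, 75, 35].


Initial: [88, 57, 19, 21, 75, 35]
Insert 57: [57, 88, 19, 21, 75, 35]
Insert 19: [19, 57, 88, 21, 75, 35]
Insert 21: [19, 21, 57, 88, 75, 35]
Insert 75: [19, 21, 57, 75, 88, 35]
Insert 35: [19, 21, 35, 57, 75, 88]

Sorted: [19, 21, 35, 57, 75, 88]


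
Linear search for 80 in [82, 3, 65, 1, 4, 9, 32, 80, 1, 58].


i=0: 82!=80
i=1: 3!=80
i=2: 65!=80
i=3: 1!=80
i=4: 4!=80
i=5: 9!=80
i=6: 32!=80
i=7: 80==80 found!

Found at 7, 8 comps


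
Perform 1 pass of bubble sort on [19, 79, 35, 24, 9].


Initial: [19, 79, 35, 24, 9]
Pass 1: [19, 35, 24, 9, 79] (3 swaps)

After 1 pass: [19, 35, 24, 9, 79]


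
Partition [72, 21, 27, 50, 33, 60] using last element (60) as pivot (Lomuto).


Pivot: 60
  21 <= 60: swap -> [21, 72, 27, 50, 33, 60]
  27 <= 60: swap -> [21, 27, 72, 50, 33, 60]
  50 <= 60: swap -> [21, 27, 50, 72, 33, 60]
  33 <= 60: swap -> [21, 27, 50, 33, 72, 60]
Place pivot at 4: [21, 27, 50, 33, 60, 72]

Partitioned: [21, 27, 50, 33, 60, 72]


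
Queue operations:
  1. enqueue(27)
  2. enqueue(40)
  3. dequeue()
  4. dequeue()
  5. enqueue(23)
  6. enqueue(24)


enqueue(27) -> [27]
enqueue(40) -> [27, 40]
dequeue()->27, [40]
dequeue()->40, []
enqueue(23) -> [23]
enqueue(24) -> [23, 24]

Final queue: [23, 24]


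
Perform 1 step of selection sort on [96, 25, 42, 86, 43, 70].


Initial: [96, 25, 42, 86, 43, 70]
Step 1: min=25 at 1
  Swap: [25, 96, 42, 86, 43, 70]

After 1 step: [25, 96, 42, 86, 43, 70]


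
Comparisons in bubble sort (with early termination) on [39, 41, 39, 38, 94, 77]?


Algorithm: bubble sort (with early termination)
Input: [39, 41, 39, 38, 94, 77]
Sorted: [38, 39, 39, 41, 77, 94]

14


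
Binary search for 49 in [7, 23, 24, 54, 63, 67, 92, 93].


Step 1: lo=0, hi=7, mid=3, val=54
Step 2: lo=0, hi=2, mid=1, val=23
Step 3: lo=2, hi=2, mid=2, val=24

Not found


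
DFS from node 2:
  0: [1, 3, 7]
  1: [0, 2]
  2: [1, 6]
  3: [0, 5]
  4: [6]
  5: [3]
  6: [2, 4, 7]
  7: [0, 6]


Visit 2, push [6, 1]
Visit 1, push [0]
Visit 0, push [7, 3]
Visit 3, push [5]
Visit 5, push []
Visit 7, push [6]
Visit 6, push [4]
Visit 4, push []

DFS order: [2, 1, 0, 3, 5, 7, 6, 4]


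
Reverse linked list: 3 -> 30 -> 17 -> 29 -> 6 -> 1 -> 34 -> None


Step 1: curr=3, set curr.next=prev(None) | reversed so far: 3
Step 2: curr=30, set curr.next=prev(3) | reversed so far: 30 -> 3
Step 3: curr=17, set curr.next=prev(30) | reversed so far: 17 -> 30 -> 3
Step 4: curr=29, set curr.next=prev(17) | reversed so far: 29 -> 17 -> 30 -> 3
Step 5: curr=6, set curr.next=prev(29) | reversed so far: 6 -> 29 -> 17 -> 30 -> 3
Step 6: curr=1, set curr.next=prev(6) | reversed so far: 1 -> 6 -> 29 -> 17 -> 30 -> 3
Step 7: curr=34, set curr.next=prev(1) | reversed so far: 34 -> 1 -> 6 -> 29 -> 17 -> 30 -> 3

34 -> 1 -> 6 -> 29 -> 17 -> 30 -> 3 -> None


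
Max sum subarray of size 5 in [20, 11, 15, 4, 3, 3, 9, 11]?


[0:5]: 53
[1:6]: 36
[2:7]: 34
[3:8]: 30

Max: 53 at [0:5]


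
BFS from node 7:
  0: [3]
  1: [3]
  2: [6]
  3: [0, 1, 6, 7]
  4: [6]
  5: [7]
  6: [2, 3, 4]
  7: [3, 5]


Visit 7, enqueue [3, 5]
Visit 3, enqueue [0, 1, 6]
Visit 5, enqueue []
Visit 0, enqueue []
Visit 1, enqueue []
Visit 6, enqueue [2, 4]
Visit 2, enqueue []
Visit 4, enqueue []

BFS order: [7, 3, 5, 0, 1, 6, 2, 4]


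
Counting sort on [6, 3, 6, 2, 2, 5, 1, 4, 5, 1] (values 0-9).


Input: [6, 3, 6, 2, 2, 5, 1, 4, 5, 1]
Counts: [0, 2, 2, 1, 1, 2, 2, 0, 0, 0]

Sorted: [1, 1, 2, 2, 3, 4, 5, 5, 6, 6]


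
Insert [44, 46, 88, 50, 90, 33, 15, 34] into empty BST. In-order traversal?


Insert 44: root
Insert 46: R from 44
Insert 88: R from 44 -> R from 46
Insert 50: R from 44 -> R from 46 -> L from 88
Insert 90: R from 44 -> R from 46 -> R from 88
Insert 33: L from 44
Insert 15: L from 44 -> L from 33
Insert 34: L from 44 -> R from 33

In-order: [15, 33, 34, 44, 46, 50, 88, 90]


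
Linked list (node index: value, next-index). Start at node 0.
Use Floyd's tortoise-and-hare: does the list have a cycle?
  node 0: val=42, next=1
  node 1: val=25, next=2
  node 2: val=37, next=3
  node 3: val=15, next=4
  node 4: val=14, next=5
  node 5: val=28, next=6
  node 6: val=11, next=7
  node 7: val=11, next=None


Floyd's tortoise (slow, +1) and hare (fast, +2):
  init: slow=0, fast=0
  step 1: slow=1, fast=2
  step 2: slow=2, fast=4
  step 3: slow=3, fast=6
  step 4: fast 6->7->None, no cycle

Cycle: no


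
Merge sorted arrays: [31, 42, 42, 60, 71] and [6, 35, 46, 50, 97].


Take 6 from B
Take 31 from A
Take 35 from B
Take 42 from A
Take 42 from A
Take 46 from B
Take 50 from B
Take 60 from A
Take 71 from A

Merged: [6, 31, 35, 42, 42, 46, 50, 60, 71, 97]


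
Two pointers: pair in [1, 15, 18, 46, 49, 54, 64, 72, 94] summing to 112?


lo=0(1)+hi=8(94)=95
lo=1(15)+hi=8(94)=109
lo=2(18)+hi=8(94)=112

Yes: 18+94=112


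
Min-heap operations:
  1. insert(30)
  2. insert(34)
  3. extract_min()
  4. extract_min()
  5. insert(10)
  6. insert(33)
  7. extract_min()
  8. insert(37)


insert(30) -> [30]
insert(34) -> [30, 34]
extract_min()->30, [34]
extract_min()->34, []
insert(10) -> [10]
insert(33) -> [10, 33]
extract_min()->10, [33]
insert(37) -> [33, 37]

Final heap: [33, 37]


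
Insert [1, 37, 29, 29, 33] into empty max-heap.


Insert 1: [1]
Insert 37: [37, 1]
Insert 29: [37, 1, 29]
Insert 29: [37, 29, 29, 1]
Insert 33: [37, 33, 29, 1, 29]

Final heap: [37, 33, 29, 1, 29]


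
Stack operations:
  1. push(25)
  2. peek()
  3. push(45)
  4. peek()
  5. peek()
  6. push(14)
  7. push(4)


push(25) -> [25]
peek()->25
push(45) -> [25, 45]
peek()->45
peek()->45
push(14) -> [25, 45, 14]
push(4) -> [25, 45, 14, 4]

Final stack: [25, 45, 14, 4]


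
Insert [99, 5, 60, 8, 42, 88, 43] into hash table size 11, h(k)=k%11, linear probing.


Insert 99: h=0 -> slot 0
Insert 5: h=5 -> slot 5
Insert 60: h=5, 1 probes -> slot 6
Insert 8: h=8 -> slot 8
Insert 42: h=9 -> slot 9
Insert 88: h=0, 1 probes -> slot 1
Insert 43: h=10 -> slot 10

Table: [99, 88, None, None, None, 5, 60, None, 8, 42, 43]


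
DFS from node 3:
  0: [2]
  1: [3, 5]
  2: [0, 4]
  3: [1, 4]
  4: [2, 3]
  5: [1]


Visit 3, push [4, 1]
Visit 1, push [5]
Visit 5, push []
Visit 4, push [2]
Visit 2, push [0]
Visit 0, push []

DFS order: [3, 1, 5, 4, 2, 0]


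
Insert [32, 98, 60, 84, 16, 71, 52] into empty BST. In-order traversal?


Insert 32: root
Insert 98: R from 32
Insert 60: R from 32 -> L from 98
Insert 84: R from 32 -> L from 98 -> R from 60
Insert 16: L from 32
Insert 71: R from 32 -> L from 98 -> R from 60 -> L from 84
Insert 52: R from 32 -> L from 98 -> L from 60

In-order: [16, 32, 52, 60, 71, 84, 98]


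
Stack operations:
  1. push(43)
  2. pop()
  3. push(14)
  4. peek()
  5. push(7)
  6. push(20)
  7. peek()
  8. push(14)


push(43) -> [43]
pop()->43, []
push(14) -> [14]
peek()->14
push(7) -> [14, 7]
push(20) -> [14, 7, 20]
peek()->20
push(14) -> [14, 7, 20, 14]

Final stack: [14, 7, 20, 14]


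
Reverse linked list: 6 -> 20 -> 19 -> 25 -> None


Step 1: curr=6, set curr.next=prev(None) | reversed so far: 6
Step 2: curr=20, set curr.next=prev(6) | reversed so far: 20 -> 6
Step 3: curr=19, set curr.next=prev(20) | reversed so far: 19 -> 20 -> 6
Step 4: curr=25, set curr.next=prev(19) | reversed so far: 25 -> 19 -> 20 -> 6

25 -> 19 -> 20 -> 6 -> None


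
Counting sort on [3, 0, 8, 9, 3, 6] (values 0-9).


Input: [3, 0, 8, 9, 3, 6]
Counts: [1, 0, 0, 2, 0, 0, 1, 0, 1, 1]

Sorted: [0, 3, 3, 6, 8, 9]


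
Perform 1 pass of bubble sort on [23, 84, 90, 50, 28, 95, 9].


Initial: [23, 84, 90, 50, 28, 95, 9]
Pass 1: [23, 84, 50, 28, 90, 9, 95] (3 swaps)

After 1 pass: [23, 84, 50, 28, 90, 9, 95]


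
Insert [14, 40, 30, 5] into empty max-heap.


Insert 14: [14]
Insert 40: [40, 14]
Insert 30: [40, 14, 30]
Insert 5: [40, 14, 30, 5]

Final heap: [40, 14, 30, 5]


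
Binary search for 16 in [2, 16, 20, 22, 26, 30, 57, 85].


Step 1: lo=0, hi=7, mid=3, val=22
Step 2: lo=0, hi=2, mid=1, val=16

Found at index 1


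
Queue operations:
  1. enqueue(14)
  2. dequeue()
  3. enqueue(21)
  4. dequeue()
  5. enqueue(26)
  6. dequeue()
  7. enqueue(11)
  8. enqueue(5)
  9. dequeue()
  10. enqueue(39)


enqueue(14) -> [14]
dequeue()->14, []
enqueue(21) -> [21]
dequeue()->21, []
enqueue(26) -> [26]
dequeue()->26, []
enqueue(11) -> [11]
enqueue(5) -> [11, 5]
dequeue()->11, [5]
enqueue(39) -> [5, 39]

Final queue: [5, 39]


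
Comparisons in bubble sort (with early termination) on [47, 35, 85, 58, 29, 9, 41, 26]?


Algorithm: bubble sort (with early termination)
Input: [47, 35, 85, 58, 29, 9, 41, 26]
Sorted: [9, 26, 29, 35, 41, 47, 58, 85]

28


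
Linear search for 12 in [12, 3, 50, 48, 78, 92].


i=0: 12==12 found!

Found at 0, 1 comps


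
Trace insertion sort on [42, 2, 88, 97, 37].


Initial: [42, 2, 88, 97, 37]
Insert 2: [2, 42, 88, 97, 37]
Insert 88: [2, 42, 88, 97, 37]
Insert 97: [2, 42, 88, 97, 37]
Insert 37: [2, 37, 42, 88, 97]

Sorted: [2, 37, 42, 88, 97]


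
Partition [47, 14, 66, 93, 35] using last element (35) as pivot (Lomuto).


Pivot: 35
  14 <= 35: swap -> [14, 47, 66, 93, 35]
Place pivot at 1: [14, 35, 66, 93, 47]

Partitioned: [14, 35, 66, 93, 47]


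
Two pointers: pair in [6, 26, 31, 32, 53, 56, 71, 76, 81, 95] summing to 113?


lo=0(6)+hi=9(95)=101
lo=1(26)+hi=9(95)=121
lo=1(26)+hi=8(81)=107
lo=2(31)+hi=8(81)=112
lo=3(32)+hi=8(81)=113

Yes: 32+81=113


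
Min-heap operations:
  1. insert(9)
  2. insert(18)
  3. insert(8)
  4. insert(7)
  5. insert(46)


insert(9) -> [9]
insert(18) -> [9, 18]
insert(8) -> [8, 18, 9]
insert(7) -> [7, 8, 9, 18]
insert(46) -> [7, 8, 9, 18, 46]

Final heap: [7, 8, 9, 18, 46]


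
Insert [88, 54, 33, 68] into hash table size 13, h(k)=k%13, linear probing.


Insert 88: h=10 -> slot 10
Insert 54: h=2 -> slot 2
Insert 33: h=7 -> slot 7
Insert 68: h=3 -> slot 3

Table: [None, None, 54, 68, None, None, None, 33, None, None, 88, None, None]


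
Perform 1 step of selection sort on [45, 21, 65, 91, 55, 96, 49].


Initial: [45, 21, 65, 91, 55, 96, 49]
Step 1: min=21 at 1
  Swap: [21, 45, 65, 91, 55, 96, 49]

After 1 step: [21, 45, 65, 91, 55, 96, 49]


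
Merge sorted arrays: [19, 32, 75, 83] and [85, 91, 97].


Take 19 from A
Take 32 from A
Take 75 from A
Take 83 from A

Merged: [19, 32, 75, 83, 85, 91, 97]


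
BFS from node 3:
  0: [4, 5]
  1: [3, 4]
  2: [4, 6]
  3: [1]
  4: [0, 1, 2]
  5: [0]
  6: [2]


Visit 3, enqueue [1]
Visit 1, enqueue [4]
Visit 4, enqueue [0, 2]
Visit 0, enqueue [5]
Visit 2, enqueue [6]
Visit 5, enqueue []
Visit 6, enqueue []

BFS order: [3, 1, 4, 0, 2, 5, 6]


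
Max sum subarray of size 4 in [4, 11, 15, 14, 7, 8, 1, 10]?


[0:4]: 44
[1:5]: 47
[2:6]: 44
[3:7]: 30
[4:8]: 26

Max: 47 at [1:5]


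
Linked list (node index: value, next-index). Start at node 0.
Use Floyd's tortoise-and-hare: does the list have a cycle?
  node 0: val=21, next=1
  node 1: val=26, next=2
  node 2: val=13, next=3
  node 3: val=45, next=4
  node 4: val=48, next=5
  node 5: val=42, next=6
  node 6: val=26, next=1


Floyd's tortoise (slow, +1) and hare (fast, +2):
  init: slow=0, fast=0
  step 1: slow=1, fast=2
  step 2: slow=2, fast=4
  step 3: slow=3, fast=6
  step 4: slow=4, fast=2
  step 5: slow=5, fast=4
  step 6: slow=6, fast=6
  slow == fast at node 6: cycle detected

Cycle: yes


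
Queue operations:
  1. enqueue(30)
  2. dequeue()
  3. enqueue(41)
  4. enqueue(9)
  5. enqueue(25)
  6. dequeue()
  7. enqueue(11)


enqueue(30) -> [30]
dequeue()->30, []
enqueue(41) -> [41]
enqueue(9) -> [41, 9]
enqueue(25) -> [41, 9, 25]
dequeue()->41, [9, 25]
enqueue(11) -> [9, 25, 11]

Final queue: [9, 25, 11]


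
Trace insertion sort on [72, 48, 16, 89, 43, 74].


Initial: [72, 48, 16, 89, 43, 74]
Insert 48: [48, 72, 16, 89, 43, 74]
Insert 16: [16, 48, 72, 89, 43, 74]
Insert 89: [16, 48, 72, 89, 43, 74]
Insert 43: [16, 43, 48, 72, 89, 74]
Insert 74: [16, 43, 48, 72, 74, 89]

Sorted: [16, 43, 48, 72, 74, 89]


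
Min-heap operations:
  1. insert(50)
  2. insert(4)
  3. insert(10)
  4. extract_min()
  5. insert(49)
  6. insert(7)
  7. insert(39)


insert(50) -> [50]
insert(4) -> [4, 50]
insert(10) -> [4, 50, 10]
extract_min()->4, [10, 50]
insert(49) -> [10, 50, 49]
insert(7) -> [7, 10, 49, 50]
insert(39) -> [7, 10, 49, 50, 39]

Final heap: [7, 10, 49, 50, 39]


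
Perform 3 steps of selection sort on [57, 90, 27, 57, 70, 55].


Initial: [57, 90, 27, 57, 70, 55]
Step 1: min=27 at 2
  Swap: [27, 90, 57, 57, 70, 55]
Step 2: min=55 at 5
  Swap: [27, 55, 57, 57, 70, 90]
Step 3: min=57 at 2
  Swap: [27, 55, 57, 57, 70, 90]

After 3 steps: [27, 55, 57, 57, 70, 90]


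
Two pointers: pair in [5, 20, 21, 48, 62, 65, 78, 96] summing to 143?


lo=0(5)+hi=7(96)=101
lo=1(20)+hi=7(96)=116
lo=2(21)+hi=7(96)=117
lo=3(48)+hi=7(96)=144
lo=3(48)+hi=6(78)=126
lo=4(62)+hi=6(78)=140
lo=5(65)+hi=6(78)=143

Yes: 65+78=143


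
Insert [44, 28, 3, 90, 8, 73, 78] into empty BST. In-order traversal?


Insert 44: root
Insert 28: L from 44
Insert 3: L from 44 -> L from 28
Insert 90: R from 44
Insert 8: L from 44 -> L from 28 -> R from 3
Insert 73: R from 44 -> L from 90
Insert 78: R from 44 -> L from 90 -> R from 73

In-order: [3, 8, 28, 44, 73, 78, 90]


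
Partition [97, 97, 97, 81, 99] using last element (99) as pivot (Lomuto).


Pivot: 99
  97 <= 99: advance i (no swap)
  97 <= 99: advance i (no swap)
  97 <= 99: advance i (no swap)
  81 <= 99: advance i (no swap)
Place pivot at 4: [97, 97, 97, 81, 99]

Partitioned: [97, 97, 97, 81, 99]


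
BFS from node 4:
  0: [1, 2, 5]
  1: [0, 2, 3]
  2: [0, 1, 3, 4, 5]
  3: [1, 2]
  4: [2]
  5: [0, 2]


Visit 4, enqueue [2]
Visit 2, enqueue [0, 1, 3, 5]
Visit 0, enqueue []
Visit 1, enqueue []
Visit 3, enqueue []
Visit 5, enqueue []

BFS order: [4, 2, 0, 1, 3, 5]


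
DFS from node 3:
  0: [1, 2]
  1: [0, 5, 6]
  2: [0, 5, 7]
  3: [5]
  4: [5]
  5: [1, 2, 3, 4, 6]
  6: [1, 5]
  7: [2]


Visit 3, push [5]
Visit 5, push [6, 4, 2, 1]
Visit 1, push [6, 0]
Visit 0, push [2]
Visit 2, push [7]
Visit 7, push []
Visit 6, push []
Visit 4, push []

DFS order: [3, 5, 1, 0, 2, 7, 6, 4]


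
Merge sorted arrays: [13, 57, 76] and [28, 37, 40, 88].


Take 13 from A
Take 28 from B
Take 37 from B
Take 40 from B
Take 57 from A
Take 76 from A

Merged: [13, 28, 37, 40, 57, 76, 88]


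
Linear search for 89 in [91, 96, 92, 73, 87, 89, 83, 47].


i=0: 91!=89
i=1: 96!=89
i=2: 92!=89
i=3: 73!=89
i=4: 87!=89
i=5: 89==89 found!

Found at 5, 6 comps


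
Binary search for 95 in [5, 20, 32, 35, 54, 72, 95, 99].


Step 1: lo=0, hi=7, mid=3, val=35
Step 2: lo=4, hi=7, mid=5, val=72
Step 3: lo=6, hi=7, mid=6, val=95

Found at index 6


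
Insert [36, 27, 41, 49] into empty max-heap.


Insert 36: [36]
Insert 27: [36, 27]
Insert 41: [41, 27, 36]
Insert 49: [49, 41, 36, 27]

Final heap: [49, 41, 36, 27]


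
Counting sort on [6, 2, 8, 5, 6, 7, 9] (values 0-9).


Input: [6, 2, 8, 5, 6, 7, 9]
Counts: [0, 0, 1, 0, 0, 1, 2, 1, 1, 1]

Sorted: [2, 5, 6, 6, 7, 8, 9]


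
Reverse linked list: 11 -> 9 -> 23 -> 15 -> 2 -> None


Step 1: curr=11, set curr.next=prev(None) | reversed so far: 11
Step 2: curr=9, set curr.next=prev(11) | reversed so far: 9 -> 11
Step 3: curr=23, set curr.next=prev(9) | reversed so far: 23 -> 9 -> 11
Step 4: curr=15, set curr.next=prev(23) | reversed so far: 15 -> 23 -> 9 -> 11
Step 5: curr=2, set curr.next=prev(15) | reversed so far: 2 -> 15 -> 23 -> 9 -> 11

2 -> 15 -> 23 -> 9 -> 11 -> None


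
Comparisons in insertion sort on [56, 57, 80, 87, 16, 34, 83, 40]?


Algorithm: insertion sort
Input: [56, 57, 80, 87, 16, 34, 83, 40]
Sorted: [16, 34, 40, 56, 57, 80, 83, 87]

20


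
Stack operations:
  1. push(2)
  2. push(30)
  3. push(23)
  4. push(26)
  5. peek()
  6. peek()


push(2) -> [2]
push(30) -> [2, 30]
push(23) -> [2, 30, 23]
push(26) -> [2, 30, 23, 26]
peek()->26
peek()->26

Final stack: [2, 30, 23, 26]


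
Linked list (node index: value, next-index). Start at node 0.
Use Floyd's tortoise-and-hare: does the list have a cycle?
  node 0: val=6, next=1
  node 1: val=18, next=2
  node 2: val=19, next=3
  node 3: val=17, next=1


Floyd's tortoise (slow, +1) and hare (fast, +2):
  init: slow=0, fast=0
  step 1: slow=1, fast=2
  step 2: slow=2, fast=1
  step 3: slow=3, fast=3
  slow == fast at node 3: cycle detected

Cycle: yes
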